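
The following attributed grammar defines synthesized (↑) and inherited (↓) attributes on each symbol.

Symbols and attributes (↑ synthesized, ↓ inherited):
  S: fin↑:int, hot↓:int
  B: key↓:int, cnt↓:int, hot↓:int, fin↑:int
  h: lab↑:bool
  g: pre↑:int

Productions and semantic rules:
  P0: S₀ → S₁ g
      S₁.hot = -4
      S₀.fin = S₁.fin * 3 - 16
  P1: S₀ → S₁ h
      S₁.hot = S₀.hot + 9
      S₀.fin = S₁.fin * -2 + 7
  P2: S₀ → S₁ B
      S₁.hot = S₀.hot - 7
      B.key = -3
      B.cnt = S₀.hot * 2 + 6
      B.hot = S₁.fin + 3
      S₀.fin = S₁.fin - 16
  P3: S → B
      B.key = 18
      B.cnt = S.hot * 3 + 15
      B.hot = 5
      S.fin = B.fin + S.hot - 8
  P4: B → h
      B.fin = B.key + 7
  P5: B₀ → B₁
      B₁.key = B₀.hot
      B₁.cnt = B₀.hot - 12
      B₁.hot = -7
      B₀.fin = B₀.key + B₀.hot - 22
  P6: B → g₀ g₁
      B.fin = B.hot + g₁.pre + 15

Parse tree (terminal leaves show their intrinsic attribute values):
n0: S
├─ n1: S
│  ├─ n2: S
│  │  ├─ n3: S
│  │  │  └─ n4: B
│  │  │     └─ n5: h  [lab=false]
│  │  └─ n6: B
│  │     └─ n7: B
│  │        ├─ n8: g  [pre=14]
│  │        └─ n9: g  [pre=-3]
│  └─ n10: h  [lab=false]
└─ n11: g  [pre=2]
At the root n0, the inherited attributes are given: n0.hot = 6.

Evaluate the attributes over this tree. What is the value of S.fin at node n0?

11

1. n0.hot = 6  [given at root]
2. n1.hot = -4  [-4]
3. n2.hot = 5  [S₀.hot + 9]
4. n3.hot = -2  [S₀.hot - 7]
5. n4.key = 18  [18]
6. n4.cnt = 9  [S.hot * 3 + 15]
7. n4.hot = 5  [5]
8. n5.lab = false  [terminal]
9. n4.fin = 25  [B.key + 7]
10. n3.fin = 15  [B.fin + S.hot - 8]
11. n6.key = -3  [-3]
12. n6.cnt = 16  [S₀.hot * 2 + 6]
13. n6.hot = 18  [S₁.fin + 3]
14. n7.key = 18  [B₀.hot]
15. n7.cnt = 6  [B₀.hot - 12]
16. n7.hot = -7  [-7]
17. n8.pre = 14  [terminal]
18. n9.pre = -3  [terminal]
19. n7.fin = 5  [B.hot + g₁.pre + 15]
20. n6.fin = -7  [B₀.key + B₀.hot - 22]
21. n2.fin = -1  [S₁.fin - 16]
22. n10.lab = false  [terminal]
23. n1.fin = 9  [S₁.fin * -2 + 7]
24. n11.pre = 2  [terminal]
25. n0.fin = 11  [S₁.fin * 3 - 16]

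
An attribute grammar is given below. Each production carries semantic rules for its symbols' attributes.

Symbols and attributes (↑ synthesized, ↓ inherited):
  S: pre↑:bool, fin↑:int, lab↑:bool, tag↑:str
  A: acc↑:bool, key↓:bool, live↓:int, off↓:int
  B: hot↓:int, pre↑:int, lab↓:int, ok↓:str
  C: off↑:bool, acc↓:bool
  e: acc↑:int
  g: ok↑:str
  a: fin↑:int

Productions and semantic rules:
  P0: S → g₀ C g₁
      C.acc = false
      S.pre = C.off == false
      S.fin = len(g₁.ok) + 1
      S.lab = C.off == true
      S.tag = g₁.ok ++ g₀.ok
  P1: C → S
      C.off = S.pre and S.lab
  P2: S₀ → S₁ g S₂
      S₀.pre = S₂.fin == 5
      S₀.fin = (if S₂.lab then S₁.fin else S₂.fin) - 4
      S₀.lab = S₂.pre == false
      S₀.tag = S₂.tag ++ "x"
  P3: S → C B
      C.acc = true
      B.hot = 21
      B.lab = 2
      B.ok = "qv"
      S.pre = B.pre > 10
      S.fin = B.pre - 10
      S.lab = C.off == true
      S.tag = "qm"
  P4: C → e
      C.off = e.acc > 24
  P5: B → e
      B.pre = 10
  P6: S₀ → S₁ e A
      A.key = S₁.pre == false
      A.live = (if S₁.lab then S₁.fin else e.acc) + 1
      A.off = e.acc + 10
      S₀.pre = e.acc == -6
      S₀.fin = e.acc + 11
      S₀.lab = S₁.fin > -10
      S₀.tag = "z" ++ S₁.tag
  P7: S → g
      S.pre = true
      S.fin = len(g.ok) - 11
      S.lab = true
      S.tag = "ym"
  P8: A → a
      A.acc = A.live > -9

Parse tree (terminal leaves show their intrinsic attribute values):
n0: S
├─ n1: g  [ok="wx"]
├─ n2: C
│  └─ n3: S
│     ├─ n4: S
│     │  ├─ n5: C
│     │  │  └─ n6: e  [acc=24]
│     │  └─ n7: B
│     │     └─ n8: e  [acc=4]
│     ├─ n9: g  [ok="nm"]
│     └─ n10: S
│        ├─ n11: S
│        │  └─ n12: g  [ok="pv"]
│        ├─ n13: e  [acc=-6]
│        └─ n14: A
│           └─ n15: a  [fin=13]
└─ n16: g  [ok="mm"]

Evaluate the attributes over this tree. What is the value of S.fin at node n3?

-4

1. n1.ok = "wx"  [terminal]
2. n2.acc = false  [false]
3. n5.acc = true  [true]
4. n6.acc = 24  [terminal]
5. n5.off = false  [e.acc > 24]
6. n7.hot = 21  [21]
7. n7.lab = 2  [2]
8. n7.ok = "qv"  ["qv"]
9. n8.acc = 4  [terminal]
10. n7.pre = 10  [10]
11. n4.pre = false  [B.pre > 10]
12. n4.fin = 0  [B.pre - 10]
13. n4.lab = false  [C.off == true]
14. n4.tag = "qm"  ["qm"]
15. n9.ok = "nm"  [terminal]
16. n12.ok = "pv"  [terminal]
17. n11.pre = true  [true]
18. n11.fin = -9  [len(g.ok) - 11]
19. n11.lab = true  [true]
20. n11.tag = "ym"  ["ym"]
21. n13.acc = -6  [terminal]
22. n14.key = false  [S₁.pre == false]
23. n14.live = -8  [(if S₁.lab then S₁.fin else e.acc) + 1]
24. n14.off = 4  [e.acc + 10]
25. n15.fin = 13  [terminal]
26. n14.acc = true  [A.live > -9]
27. n10.pre = true  [e.acc == -6]
28. n10.fin = 5  [e.acc + 11]
29. n10.lab = true  [S₁.fin > -10]
30. n10.tag = "zym"  ["z" ++ S₁.tag]
31. n3.pre = true  [S₂.fin == 5]
32. n3.fin = -4  [(if S₂.lab then S₁.fin else S₂.fin) - 4]
33. n3.lab = false  [S₂.pre == false]
34. n3.tag = "zymx"  [S₂.tag ++ "x"]
35. n2.off = false  [S.pre and S.lab]
36. n16.ok = "mm"  [terminal]
37. n0.pre = true  [C.off == false]
38. n0.fin = 3  [len(g₁.ok) + 1]
39. n0.lab = false  [C.off == true]
40. n0.tag = "mmwx"  [g₁.ok ++ g₀.ok]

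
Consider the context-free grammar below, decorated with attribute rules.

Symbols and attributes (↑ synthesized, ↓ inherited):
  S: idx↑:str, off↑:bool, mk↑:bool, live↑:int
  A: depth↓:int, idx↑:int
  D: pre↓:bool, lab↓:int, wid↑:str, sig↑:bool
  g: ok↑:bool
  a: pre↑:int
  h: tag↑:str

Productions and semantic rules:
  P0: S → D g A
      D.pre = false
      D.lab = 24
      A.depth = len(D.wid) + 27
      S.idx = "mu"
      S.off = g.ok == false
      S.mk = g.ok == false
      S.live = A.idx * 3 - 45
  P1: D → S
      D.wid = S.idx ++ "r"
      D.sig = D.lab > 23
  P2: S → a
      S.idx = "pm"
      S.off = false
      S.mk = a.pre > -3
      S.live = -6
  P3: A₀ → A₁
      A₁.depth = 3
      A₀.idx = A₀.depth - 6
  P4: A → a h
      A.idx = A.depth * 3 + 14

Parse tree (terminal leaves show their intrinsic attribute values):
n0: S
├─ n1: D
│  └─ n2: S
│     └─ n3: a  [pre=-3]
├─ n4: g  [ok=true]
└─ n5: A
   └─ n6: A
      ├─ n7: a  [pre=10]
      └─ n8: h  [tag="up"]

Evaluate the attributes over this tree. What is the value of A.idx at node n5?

1. n1.pre = false  [false]
2. n1.lab = 24  [24]
3. n3.pre = -3  [terminal]
4. n2.idx = "pm"  ["pm"]
5. n2.off = false  [false]
6. n2.mk = false  [a.pre > -3]
7. n2.live = -6  [-6]
8. n1.wid = "pmr"  [S.idx ++ "r"]
9. n1.sig = true  [D.lab > 23]
10. n4.ok = true  [terminal]
11. n5.depth = 30  [len(D.wid) + 27]
12. n6.depth = 3  [3]
13. n7.pre = 10  [terminal]
14. n8.tag = "up"  [terminal]
15. n6.idx = 23  [A.depth * 3 + 14]
16. n5.idx = 24  [A₀.depth - 6]
17. n0.idx = "mu"  ["mu"]
18. n0.off = false  [g.ok == false]
19. n0.mk = false  [g.ok == false]
20. n0.live = 27  [A.idx * 3 - 45]

24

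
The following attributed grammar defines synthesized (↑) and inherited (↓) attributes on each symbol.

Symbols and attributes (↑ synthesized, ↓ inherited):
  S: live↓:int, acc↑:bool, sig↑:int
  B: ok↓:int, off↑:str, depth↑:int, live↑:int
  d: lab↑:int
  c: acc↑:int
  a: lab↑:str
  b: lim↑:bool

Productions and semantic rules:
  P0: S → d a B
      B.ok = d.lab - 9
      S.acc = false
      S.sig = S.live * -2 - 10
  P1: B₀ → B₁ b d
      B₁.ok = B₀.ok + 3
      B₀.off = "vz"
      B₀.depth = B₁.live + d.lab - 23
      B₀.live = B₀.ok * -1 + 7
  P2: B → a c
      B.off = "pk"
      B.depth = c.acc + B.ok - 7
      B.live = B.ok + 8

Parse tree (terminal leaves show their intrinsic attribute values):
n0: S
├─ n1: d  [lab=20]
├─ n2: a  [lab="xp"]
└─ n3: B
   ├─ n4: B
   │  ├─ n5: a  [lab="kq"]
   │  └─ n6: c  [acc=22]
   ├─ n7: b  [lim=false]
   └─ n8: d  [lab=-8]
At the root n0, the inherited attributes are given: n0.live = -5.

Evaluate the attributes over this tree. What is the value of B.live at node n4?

22

1. n0.live = -5  [given at root]
2. n1.lab = 20  [terminal]
3. n2.lab = "xp"  [terminal]
4. n3.ok = 11  [d.lab - 9]
5. n4.ok = 14  [B₀.ok + 3]
6. n5.lab = "kq"  [terminal]
7. n6.acc = 22  [terminal]
8. n4.off = "pk"  ["pk"]
9. n4.depth = 29  [c.acc + B.ok - 7]
10. n4.live = 22  [B.ok + 8]
11. n7.lim = false  [terminal]
12. n8.lab = -8  [terminal]
13. n3.off = "vz"  ["vz"]
14. n3.depth = -9  [B₁.live + d.lab - 23]
15. n3.live = -4  [B₀.ok * -1 + 7]
16. n0.acc = false  [false]
17. n0.sig = 0  [S.live * -2 - 10]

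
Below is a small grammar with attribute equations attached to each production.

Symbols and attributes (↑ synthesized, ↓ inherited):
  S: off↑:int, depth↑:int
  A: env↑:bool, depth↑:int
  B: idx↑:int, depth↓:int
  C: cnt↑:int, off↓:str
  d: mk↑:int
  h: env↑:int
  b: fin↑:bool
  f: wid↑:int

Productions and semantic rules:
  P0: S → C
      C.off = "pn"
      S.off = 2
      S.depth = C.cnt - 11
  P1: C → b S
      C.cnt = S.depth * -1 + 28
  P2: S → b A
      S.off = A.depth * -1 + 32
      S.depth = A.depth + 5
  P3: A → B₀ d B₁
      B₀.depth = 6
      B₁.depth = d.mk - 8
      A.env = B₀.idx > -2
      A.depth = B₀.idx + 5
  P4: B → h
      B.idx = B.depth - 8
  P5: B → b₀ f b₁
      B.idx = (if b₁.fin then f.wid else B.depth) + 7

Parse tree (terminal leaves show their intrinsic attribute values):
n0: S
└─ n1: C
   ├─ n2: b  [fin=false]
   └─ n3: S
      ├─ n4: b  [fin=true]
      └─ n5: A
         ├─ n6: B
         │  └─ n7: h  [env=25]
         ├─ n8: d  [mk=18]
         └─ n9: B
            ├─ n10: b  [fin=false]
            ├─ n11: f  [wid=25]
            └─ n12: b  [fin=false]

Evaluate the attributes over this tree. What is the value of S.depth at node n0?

1. n1.off = "pn"  ["pn"]
2. n2.fin = false  [terminal]
3. n4.fin = true  [terminal]
4. n6.depth = 6  [6]
5. n7.env = 25  [terminal]
6. n6.idx = -2  [B.depth - 8]
7. n8.mk = 18  [terminal]
8. n9.depth = 10  [d.mk - 8]
9. n10.fin = false  [terminal]
10. n11.wid = 25  [terminal]
11. n12.fin = false  [terminal]
12. n9.idx = 17  [(if b₁.fin then f.wid else B.depth) + 7]
13. n5.env = false  [B₀.idx > -2]
14. n5.depth = 3  [B₀.idx + 5]
15. n3.off = 29  [A.depth * -1 + 32]
16. n3.depth = 8  [A.depth + 5]
17. n1.cnt = 20  [S.depth * -1 + 28]
18. n0.off = 2  [2]
19. n0.depth = 9  [C.cnt - 11]

9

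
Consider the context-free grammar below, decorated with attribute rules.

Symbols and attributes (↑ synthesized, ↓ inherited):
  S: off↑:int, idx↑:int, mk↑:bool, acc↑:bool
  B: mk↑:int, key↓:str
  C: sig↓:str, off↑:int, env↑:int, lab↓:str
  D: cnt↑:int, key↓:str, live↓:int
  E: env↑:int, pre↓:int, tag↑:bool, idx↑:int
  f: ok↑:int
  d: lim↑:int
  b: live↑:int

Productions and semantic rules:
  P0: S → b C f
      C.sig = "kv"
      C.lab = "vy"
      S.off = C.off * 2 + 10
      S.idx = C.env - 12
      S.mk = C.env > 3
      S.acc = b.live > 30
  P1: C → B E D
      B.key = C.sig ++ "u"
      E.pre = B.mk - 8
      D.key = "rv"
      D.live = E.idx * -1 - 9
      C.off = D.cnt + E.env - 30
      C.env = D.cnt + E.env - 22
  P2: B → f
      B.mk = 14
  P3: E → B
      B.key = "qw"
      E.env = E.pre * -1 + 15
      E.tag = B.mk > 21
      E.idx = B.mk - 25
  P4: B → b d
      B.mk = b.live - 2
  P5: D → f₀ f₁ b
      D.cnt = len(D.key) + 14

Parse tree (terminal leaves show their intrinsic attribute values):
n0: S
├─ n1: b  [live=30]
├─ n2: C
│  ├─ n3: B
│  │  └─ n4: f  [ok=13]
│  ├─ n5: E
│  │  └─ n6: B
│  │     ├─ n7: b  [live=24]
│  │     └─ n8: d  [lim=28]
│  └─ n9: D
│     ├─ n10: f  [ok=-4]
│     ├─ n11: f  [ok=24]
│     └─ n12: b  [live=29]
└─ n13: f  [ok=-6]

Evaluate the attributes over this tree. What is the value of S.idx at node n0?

1. n1.live = 30  [terminal]
2. n2.sig = "kv"  ["kv"]
3. n2.lab = "vy"  ["vy"]
4. n3.key = "kvu"  [C.sig ++ "u"]
5. n4.ok = 13  [terminal]
6. n3.mk = 14  [14]
7. n5.pre = 6  [B.mk - 8]
8. n6.key = "qw"  ["qw"]
9. n7.live = 24  [terminal]
10. n8.lim = 28  [terminal]
11. n6.mk = 22  [b.live - 2]
12. n5.env = 9  [E.pre * -1 + 15]
13. n5.tag = true  [B.mk > 21]
14. n5.idx = -3  [B.mk - 25]
15. n9.key = "rv"  ["rv"]
16. n9.live = -6  [E.idx * -1 - 9]
17. n10.ok = -4  [terminal]
18. n11.ok = 24  [terminal]
19. n12.live = 29  [terminal]
20. n9.cnt = 16  [len(D.key) + 14]
21. n2.off = -5  [D.cnt + E.env - 30]
22. n2.env = 3  [D.cnt + E.env - 22]
23. n13.ok = -6  [terminal]
24. n0.off = 0  [C.off * 2 + 10]
25. n0.idx = -9  [C.env - 12]
26. n0.mk = false  [C.env > 3]
27. n0.acc = false  [b.live > 30]

-9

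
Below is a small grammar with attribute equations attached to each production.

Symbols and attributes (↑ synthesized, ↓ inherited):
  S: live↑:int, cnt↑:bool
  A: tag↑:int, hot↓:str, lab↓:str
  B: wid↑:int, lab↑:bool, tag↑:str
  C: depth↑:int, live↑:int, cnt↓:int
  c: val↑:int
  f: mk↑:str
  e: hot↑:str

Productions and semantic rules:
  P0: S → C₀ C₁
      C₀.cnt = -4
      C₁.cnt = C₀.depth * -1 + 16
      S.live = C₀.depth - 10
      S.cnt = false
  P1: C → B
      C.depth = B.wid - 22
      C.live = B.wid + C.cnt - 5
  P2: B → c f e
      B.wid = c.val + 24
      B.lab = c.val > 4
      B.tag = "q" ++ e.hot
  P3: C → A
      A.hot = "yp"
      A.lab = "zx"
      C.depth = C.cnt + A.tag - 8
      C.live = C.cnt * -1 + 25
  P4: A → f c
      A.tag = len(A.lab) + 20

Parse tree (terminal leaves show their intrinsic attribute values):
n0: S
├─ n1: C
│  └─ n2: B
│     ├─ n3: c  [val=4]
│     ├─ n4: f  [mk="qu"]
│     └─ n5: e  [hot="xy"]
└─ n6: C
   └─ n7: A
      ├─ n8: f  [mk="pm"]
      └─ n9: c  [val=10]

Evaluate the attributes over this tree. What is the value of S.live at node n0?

1. n1.cnt = -4  [-4]
2. n3.val = 4  [terminal]
3. n4.mk = "qu"  [terminal]
4. n5.hot = "xy"  [terminal]
5. n2.wid = 28  [c.val + 24]
6. n2.lab = false  [c.val > 4]
7. n2.tag = "qxy"  ["q" ++ e.hot]
8. n1.depth = 6  [B.wid - 22]
9. n1.live = 19  [B.wid + C.cnt - 5]
10. n6.cnt = 10  [C₀.depth * -1 + 16]
11. n7.hot = "yp"  ["yp"]
12. n7.lab = "zx"  ["zx"]
13. n8.mk = "pm"  [terminal]
14. n9.val = 10  [terminal]
15. n7.tag = 22  [len(A.lab) + 20]
16. n6.depth = 24  [C.cnt + A.tag - 8]
17. n6.live = 15  [C.cnt * -1 + 25]
18. n0.live = -4  [C₀.depth - 10]
19. n0.cnt = false  [false]

-4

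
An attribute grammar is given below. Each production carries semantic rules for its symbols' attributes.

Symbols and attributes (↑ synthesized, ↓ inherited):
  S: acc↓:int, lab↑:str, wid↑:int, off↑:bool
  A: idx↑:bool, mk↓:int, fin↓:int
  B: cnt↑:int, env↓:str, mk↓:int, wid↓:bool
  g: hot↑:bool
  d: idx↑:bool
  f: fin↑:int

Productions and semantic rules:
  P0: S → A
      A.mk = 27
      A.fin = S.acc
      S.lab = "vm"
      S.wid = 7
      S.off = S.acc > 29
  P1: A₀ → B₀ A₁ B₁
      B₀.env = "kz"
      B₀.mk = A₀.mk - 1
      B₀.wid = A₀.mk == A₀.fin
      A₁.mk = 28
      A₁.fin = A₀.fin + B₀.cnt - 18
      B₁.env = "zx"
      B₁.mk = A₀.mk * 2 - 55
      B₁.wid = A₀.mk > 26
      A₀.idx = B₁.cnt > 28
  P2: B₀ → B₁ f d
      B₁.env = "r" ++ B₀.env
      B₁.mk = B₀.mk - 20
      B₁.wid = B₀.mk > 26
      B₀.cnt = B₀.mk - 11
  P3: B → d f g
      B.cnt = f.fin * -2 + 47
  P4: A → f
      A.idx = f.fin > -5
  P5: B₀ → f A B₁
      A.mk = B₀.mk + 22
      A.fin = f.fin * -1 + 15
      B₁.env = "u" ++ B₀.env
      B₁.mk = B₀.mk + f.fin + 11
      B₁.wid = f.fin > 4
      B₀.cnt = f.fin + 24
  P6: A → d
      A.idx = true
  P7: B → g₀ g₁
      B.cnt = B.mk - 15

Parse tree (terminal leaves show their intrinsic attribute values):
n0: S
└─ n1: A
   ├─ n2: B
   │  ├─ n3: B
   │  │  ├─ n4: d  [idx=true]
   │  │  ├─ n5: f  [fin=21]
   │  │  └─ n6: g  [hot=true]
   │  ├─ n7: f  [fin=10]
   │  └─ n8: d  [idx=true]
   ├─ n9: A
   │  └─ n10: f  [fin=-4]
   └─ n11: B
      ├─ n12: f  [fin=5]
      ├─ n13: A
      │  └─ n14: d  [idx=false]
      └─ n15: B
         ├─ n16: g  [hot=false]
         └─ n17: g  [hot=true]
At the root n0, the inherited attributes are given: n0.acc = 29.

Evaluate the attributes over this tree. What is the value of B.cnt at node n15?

0

1. n0.acc = 29  [given at root]
2. n1.mk = 27  [27]
3. n1.fin = 29  [S.acc]
4. n2.env = "kz"  ["kz"]
5. n2.mk = 26  [A₀.mk - 1]
6. n2.wid = false  [A₀.mk == A₀.fin]
7. n3.env = "rkz"  ["r" ++ B₀.env]
8. n3.mk = 6  [B₀.mk - 20]
9. n3.wid = false  [B₀.mk > 26]
10. n4.idx = true  [terminal]
11. n5.fin = 21  [terminal]
12. n6.hot = true  [terminal]
13. n3.cnt = 5  [f.fin * -2 + 47]
14. n7.fin = 10  [terminal]
15. n8.idx = true  [terminal]
16. n2.cnt = 15  [B₀.mk - 11]
17. n9.mk = 28  [28]
18. n9.fin = 26  [A₀.fin + B₀.cnt - 18]
19. n10.fin = -4  [terminal]
20. n9.idx = true  [f.fin > -5]
21. n11.env = "zx"  ["zx"]
22. n11.mk = -1  [A₀.mk * 2 - 55]
23. n11.wid = true  [A₀.mk > 26]
24. n12.fin = 5  [terminal]
25. n13.mk = 21  [B₀.mk + 22]
26. n13.fin = 10  [f.fin * -1 + 15]
27. n14.idx = false  [terminal]
28. n13.idx = true  [true]
29. n15.env = "uzx"  ["u" ++ B₀.env]
30. n15.mk = 15  [B₀.mk + f.fin + 11]
31. n15.wid = true  [f.fin > 4]
32. n16.hot = false  [terminal]
33. n17.hot = true  [terminal]
34. n15.cnt = 0  [B.mk - 15]
35. n11.cnt = 29  [f.fin + 24]
36. n1.idx = true  [B₁.cnt > 28]
37. n0.lab = "vm"  ["vm"]
38. n0.wid = 7  [7]
39. n0.off = false  [S.acc > 29]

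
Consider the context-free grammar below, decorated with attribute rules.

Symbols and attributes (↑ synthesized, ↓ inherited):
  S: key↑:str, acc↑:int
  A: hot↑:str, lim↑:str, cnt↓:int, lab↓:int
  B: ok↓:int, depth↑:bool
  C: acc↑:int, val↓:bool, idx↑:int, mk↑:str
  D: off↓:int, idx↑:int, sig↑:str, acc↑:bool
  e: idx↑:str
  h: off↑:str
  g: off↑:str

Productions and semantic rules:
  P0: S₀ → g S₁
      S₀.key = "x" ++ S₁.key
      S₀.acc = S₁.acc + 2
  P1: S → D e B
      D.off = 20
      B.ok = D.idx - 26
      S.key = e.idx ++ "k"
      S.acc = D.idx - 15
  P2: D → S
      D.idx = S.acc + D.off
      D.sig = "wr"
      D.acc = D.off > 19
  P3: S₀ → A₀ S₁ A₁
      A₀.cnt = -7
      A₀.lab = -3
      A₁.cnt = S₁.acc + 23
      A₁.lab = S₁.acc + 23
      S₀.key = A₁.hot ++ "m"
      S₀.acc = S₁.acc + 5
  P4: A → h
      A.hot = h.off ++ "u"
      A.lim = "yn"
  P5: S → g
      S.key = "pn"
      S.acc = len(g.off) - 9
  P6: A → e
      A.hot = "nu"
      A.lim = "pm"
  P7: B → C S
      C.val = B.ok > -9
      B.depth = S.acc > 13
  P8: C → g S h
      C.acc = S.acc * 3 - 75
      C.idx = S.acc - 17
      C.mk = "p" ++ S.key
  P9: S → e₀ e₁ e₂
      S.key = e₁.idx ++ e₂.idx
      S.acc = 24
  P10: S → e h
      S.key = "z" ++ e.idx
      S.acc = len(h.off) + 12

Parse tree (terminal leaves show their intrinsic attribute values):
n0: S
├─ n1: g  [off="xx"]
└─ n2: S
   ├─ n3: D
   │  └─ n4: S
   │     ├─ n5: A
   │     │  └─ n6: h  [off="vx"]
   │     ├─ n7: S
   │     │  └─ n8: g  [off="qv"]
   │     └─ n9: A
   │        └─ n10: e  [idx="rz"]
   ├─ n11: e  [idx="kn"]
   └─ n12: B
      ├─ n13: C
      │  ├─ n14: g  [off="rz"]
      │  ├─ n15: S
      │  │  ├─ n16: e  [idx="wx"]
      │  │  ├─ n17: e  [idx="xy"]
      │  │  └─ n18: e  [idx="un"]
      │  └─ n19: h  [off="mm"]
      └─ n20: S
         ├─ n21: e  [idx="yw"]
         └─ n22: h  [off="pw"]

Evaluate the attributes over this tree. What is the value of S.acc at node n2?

1. n1.off = "xx"  [terminal]
2. n3.off = 20  [20]
3. n5.cnt = -7  [-7]
4. n5.lab = -3  [-3]
5. n6.off = "vx"  [terminal]
6. n5.hot = "vxu"  [h.off ++ "u"]
7. n5.lim = "yn"  ["yn"]
8. n8.off = "qv"  [terminal]
9. n7.key = "pn"  ["pn"]
10. n7.acc = -7  [len(g.off) - 9]
11. n9.cnt = 16  [S₁.acc + 23]
12. n9.lab = 16  [S₁.acc + 23]
13. n10.idx = "rz"  [terminal]
14. n9.hot = "nu"  ["nu"]
15. n9.lim = "pm"  ["pm"]
16. n4.key = "num"  [A₁.hot ++ "m"]
17. n4.acc = -2  [S₁.acc + 5]
18. n3.idx = 18  [S.acc + D.off]
19. n3.sig = "wr"  ["wr"]
20. n3.acc = true  [D.off > 19]
21. n11.idx = "kn"  [terminal]
22. n12.ok = -8  [D.idx - 26]
23. n13.val = true  [B.ok > -9]
24. n14.off = "rz"  [terminal]
25. n16.idx = "wx"  [terminal]
26. n17.idx = "xy"  [terminal]
27. n18.idx = "un"  [terminal]
28. n15.key = "xyun"  [e₁.idx ++ e₂.idx]
29. n15.acc = 24  [24]
30. n19.off = "mm"  [terminal]
31. n13.acc = -3  [S.acc * 3 - 75]
32. n13.idx = 7  [S.acc - 17]
33. n13.mk = "pxyun"  ["p" ++ S.key]
34. n21.idx = "yw"  [terminal]
35. n22.off = "pw"  [terminal]
36. n20.key = "zyw"  ["z" ++ e.idx]
37. n20.acc = 14  [len(h.off) + 12]
38. n12.depth = true  [S.acc > 13]
39. n2.key = "knk"  [e.idx ++ "k"]
40. n2.acc = 3  [D.idx - 15]
41. n0.key = "xknk"  ["x" ++ S₁.key]
42. n0.acc = 5  [S₁.acc + 2]

3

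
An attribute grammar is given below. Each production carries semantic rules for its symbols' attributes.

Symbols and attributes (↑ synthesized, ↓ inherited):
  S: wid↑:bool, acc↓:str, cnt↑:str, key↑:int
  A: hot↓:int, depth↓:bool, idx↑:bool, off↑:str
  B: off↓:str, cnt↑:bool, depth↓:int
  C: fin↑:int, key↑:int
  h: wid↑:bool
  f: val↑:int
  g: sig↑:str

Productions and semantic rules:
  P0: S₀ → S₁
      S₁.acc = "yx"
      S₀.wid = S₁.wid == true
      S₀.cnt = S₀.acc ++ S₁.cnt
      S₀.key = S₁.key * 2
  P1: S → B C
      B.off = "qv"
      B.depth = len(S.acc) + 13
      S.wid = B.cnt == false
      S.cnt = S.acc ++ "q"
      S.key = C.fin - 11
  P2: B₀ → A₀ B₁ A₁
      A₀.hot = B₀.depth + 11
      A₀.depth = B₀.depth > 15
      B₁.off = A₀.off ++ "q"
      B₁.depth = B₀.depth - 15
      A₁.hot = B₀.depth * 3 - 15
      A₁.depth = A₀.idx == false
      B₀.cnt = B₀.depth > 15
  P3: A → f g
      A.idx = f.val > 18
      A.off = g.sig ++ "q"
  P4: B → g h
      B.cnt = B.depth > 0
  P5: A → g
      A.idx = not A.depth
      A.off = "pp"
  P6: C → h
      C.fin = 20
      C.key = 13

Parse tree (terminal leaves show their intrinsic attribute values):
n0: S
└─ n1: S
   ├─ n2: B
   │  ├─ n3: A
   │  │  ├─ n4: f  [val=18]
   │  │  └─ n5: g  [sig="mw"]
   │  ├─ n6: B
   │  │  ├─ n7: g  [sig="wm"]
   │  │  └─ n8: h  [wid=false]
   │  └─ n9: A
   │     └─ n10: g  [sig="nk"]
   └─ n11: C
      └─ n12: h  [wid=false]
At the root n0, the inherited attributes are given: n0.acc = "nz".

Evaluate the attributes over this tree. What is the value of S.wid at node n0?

true

1. n0.acc = "nz"  [given at root]
2. n1.acc = "yx"  ["yx"]
3. n2.off = "qv"  ["qv"]
4. n2.depth = 15  [len(S.acc) + 13]
5. n3.hot = 26  [B₀.depth + 11]
6. n3.depth = false  [B₀.depth > 15]
7. n4.val = 18  [terminal]
8. n5.sig = "mw"  [terminal]
9. n3.idx = false  [f.val > 18]
10. n3.off = "mwq"  [g.sig ++ "q"]
11. n6.off = "mwqq"  [A₀.off ++ "q"]
12. n6.depth = 0  [B₀.depth - 15]
13. n7.sig = "wm"  [terminal]
14. n8.wid = false  [terminal]
15. n6.cnt = false  [B.depth > 0]
16. n9.hot = 30  [B₀.depth * 3 - 15]
17. n9.depth = true  [A₀.idx == false]
18. n10.sig = "nk"  [terminal]
19. n9.idx = false  [not A.depth]
20. n9.off = "pp"  ["pp"]
21. n2.cnt = false  [B₀.depth > 15]
22. n12.wid = false  [terminal]
23. n11.fin = 20  [20]
24. n11.key = 13  [13]
25. n1.wid = true  [B.cnt == false]
26. n1.cnt = "yxq"  [S.acc ++ "q"]
27. n1.key = 9  [C.fin - 11]
28. n0.wid = true  [S₁.wid == true]
29. n0.cnt = "nzyxq"  [S₀.acc ++ S₁.cnt]
30. n0.key = 18  [S₁.key * 2]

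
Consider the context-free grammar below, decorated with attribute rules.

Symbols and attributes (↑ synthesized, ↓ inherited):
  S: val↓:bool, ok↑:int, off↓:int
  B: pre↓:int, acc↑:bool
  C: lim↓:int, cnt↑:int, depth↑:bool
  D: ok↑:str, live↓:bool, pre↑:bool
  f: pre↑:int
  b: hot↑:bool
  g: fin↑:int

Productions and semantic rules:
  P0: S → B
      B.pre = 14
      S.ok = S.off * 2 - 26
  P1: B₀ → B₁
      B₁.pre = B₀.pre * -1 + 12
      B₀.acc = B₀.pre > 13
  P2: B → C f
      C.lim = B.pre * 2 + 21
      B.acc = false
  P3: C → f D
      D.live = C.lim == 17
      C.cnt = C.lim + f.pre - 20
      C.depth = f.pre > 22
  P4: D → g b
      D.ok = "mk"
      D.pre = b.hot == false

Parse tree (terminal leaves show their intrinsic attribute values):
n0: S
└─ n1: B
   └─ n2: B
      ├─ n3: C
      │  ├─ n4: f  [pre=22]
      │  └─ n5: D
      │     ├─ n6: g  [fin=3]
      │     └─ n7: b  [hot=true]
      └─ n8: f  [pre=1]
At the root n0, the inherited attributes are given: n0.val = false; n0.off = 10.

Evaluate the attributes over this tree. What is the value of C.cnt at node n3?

19

1. n0.val = false  [given at root]
2. n0.off = 10  [given at root]
3. n1.pre = 14  [14]
4. n2.pre = -2  [B₀.pre * -1 + 12]
5. n3.lim = 17  [B.pre * 2 + 21]
6. n4.pre = 22  [terminal]
7. n5.live = true  [C.lim == 17]
8. n6.fin = 3  [terminal]
9. n7.hot = true  [terminal]
10. n5.ok = "mk"  ["mk"]
11. n5.pre = false  [b.hot == false]
12. n3.cnt = 19  [C.lim + f.pre - 20]
13. n3.depth = false  [f.pre > 22]
14. n8.pre = 1  [terminal]
15. n2.acc = false  [false]
16. n1.acc = true  [B₀.pre > 13]
17. n0.ok = -6  [S.off * 2 - 26]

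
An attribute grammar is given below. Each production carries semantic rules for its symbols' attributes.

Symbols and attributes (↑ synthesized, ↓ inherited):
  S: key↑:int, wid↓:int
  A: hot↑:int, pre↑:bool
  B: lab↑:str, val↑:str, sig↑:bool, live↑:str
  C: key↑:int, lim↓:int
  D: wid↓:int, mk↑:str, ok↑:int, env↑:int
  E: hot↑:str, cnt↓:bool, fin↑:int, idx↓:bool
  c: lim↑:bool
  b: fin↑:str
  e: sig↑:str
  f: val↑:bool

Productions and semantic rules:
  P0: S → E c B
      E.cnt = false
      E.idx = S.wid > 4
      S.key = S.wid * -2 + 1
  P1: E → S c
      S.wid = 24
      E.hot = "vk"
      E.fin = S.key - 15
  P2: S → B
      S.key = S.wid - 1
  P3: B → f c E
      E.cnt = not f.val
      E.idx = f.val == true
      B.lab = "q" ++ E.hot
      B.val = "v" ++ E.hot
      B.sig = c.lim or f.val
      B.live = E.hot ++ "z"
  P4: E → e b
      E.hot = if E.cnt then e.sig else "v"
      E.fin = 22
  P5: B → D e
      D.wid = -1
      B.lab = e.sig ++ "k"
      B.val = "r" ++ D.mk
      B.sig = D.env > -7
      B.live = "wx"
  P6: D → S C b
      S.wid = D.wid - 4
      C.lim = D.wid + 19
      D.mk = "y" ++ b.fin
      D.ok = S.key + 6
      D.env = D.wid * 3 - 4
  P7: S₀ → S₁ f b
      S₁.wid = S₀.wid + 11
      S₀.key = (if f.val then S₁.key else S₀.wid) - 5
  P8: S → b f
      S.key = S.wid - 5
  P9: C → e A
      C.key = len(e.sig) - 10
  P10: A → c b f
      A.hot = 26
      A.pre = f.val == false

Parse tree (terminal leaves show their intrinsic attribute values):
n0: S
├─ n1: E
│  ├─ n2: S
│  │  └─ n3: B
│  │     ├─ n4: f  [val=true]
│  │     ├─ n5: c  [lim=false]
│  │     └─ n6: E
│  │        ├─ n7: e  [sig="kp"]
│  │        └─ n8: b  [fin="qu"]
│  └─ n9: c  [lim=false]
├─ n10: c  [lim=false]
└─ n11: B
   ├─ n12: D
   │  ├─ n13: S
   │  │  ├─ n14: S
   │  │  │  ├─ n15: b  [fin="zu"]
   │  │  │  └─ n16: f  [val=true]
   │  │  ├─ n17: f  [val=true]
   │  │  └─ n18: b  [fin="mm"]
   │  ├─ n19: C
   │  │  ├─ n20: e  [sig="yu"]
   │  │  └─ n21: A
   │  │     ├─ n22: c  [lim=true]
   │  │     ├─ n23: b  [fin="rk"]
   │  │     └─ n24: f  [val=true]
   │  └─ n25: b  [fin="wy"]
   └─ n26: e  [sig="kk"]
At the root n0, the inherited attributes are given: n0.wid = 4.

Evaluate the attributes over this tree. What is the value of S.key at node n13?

1. n0.wid = 4  [given at root]
2. n1.cnt = false  [false]
3. n1.idx = false  [S.wid > 4]
4. n2.wid = 24  [24]
5. n4.val = true  [terminal]
6. n5.lim = false  [terminal]
7. n6.cnt = false  [not f.val]
8. n6.idx = true  [f.val == true]
9. n7.sig = "kp"  [terminal]
10. n8.fin = "qu"  [terminal]
11. n6.hot = "v"  [if E.cnt then e.sig else "v"]
12. n6.fin = 22  [22]
13. n3.lab = "qv"  ["q" ++ E.hot]
14. n3.val = "vv"  ["v" ++ E.hot]
15. n3.sig = true  [c.lim or f.val]
16. n3.live = "vz"  [E.hot ++ "z"]
17. n2.key = 23  [S.wid - 1]
18. n9.lim = false  [terminal]
19. n1.hot = "vk"  ["vk"]
20. n1.fin = 8  [S.key - 15]
21. n10.lim = false  [terminal]
22. n12.wid = -1  [-1]
23. n13.wid = -5  [D.wid - 4]
24. n14.wid = 6  [S₀.wid + 11]
25. n15.fin = "zu"  [terminal]
26. n16.val = true  [terminal]
27. n14.key = 1  [S.wid - 5]
28. n17.val = true  [terminal]
29. n18.fin = "mm"  [terminal]
30. n13.key = -4  [(if f.val then S₁.key else S₀.wid) - 5]
31. n19.lim = 18  [D.wid + 19]
32. n20.sig = "yu"  [terminal]
33. n22.lim = true  [terminal]
34. n23.fin = "rk"  [terminal]
35. n24.val = true  [terminal]
36. n21.hot = 26  [26]
37. n21.pre = false  [f.val == false]
38. n19.key = -8  [len(e.sig) - 10]
39. n25.fin = "wy"  [terminal]
40. n12.mk = "ywy"  ["y" ++ b.fin]
41. n12.ok = 2  [S.key + 6]
42. n12.env = -7  [D.wid * 3 - 4]
43. n26.sig = "kk"  [terminal]
44. n11.lab = "kkk"  [e.sig ++ "k"]
45. n11.val = "rywy"  ["r" ++ D.mk]
46. n11.sig = false  [D.env > -7]
47. n11.live = "wx"  ["wx"]
48. n0.key = -7  [S.wid * -2 + 1]

-4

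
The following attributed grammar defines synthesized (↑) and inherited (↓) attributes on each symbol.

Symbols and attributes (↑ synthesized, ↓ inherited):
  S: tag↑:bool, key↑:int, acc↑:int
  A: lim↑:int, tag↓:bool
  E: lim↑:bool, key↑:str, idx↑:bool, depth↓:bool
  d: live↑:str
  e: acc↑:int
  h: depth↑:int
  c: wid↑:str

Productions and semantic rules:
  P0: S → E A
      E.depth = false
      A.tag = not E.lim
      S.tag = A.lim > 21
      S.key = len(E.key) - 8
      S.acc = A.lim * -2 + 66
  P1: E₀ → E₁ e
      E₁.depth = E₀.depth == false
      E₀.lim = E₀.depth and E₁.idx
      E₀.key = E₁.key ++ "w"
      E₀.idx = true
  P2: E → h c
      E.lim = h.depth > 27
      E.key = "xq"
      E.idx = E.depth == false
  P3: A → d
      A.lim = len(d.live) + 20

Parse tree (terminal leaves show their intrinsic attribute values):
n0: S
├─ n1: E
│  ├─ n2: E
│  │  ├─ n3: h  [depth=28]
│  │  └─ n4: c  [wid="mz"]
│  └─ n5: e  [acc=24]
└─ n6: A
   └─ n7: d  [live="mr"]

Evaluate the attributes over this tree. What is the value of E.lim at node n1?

false

1. n1.depth = false  [false]
2. n2.depth = true  [E₀.depth == false]
3. n3.depth = 28  [terminal]
4. n4.wid = "mz"  [terminal]
5. n2.lim = true  [h.depth > 27]
6. n2.key = "xq"  ["xq"]
7. n2.idx = false  [E.depth == false]
8. n5.acc = 24  [terminal]
9. n1.lim = false  [E₀.depth and E₁.idx]
10. n1.key = "xqw"  [E₁.key ++ "w"]
11. n1.idx = true  [true]
12. n6.tag = true  [not E.lim]
13. n7.live = "mr"  [terminal]
14. n6.lim = 22  [len(d.live) + 20]
15. n0.tag = true  [A.lim > 21]
16. n0.key = -5  [len(E.key) - 8]
17. n0.acc = 22  [A.lim * -2 + 66]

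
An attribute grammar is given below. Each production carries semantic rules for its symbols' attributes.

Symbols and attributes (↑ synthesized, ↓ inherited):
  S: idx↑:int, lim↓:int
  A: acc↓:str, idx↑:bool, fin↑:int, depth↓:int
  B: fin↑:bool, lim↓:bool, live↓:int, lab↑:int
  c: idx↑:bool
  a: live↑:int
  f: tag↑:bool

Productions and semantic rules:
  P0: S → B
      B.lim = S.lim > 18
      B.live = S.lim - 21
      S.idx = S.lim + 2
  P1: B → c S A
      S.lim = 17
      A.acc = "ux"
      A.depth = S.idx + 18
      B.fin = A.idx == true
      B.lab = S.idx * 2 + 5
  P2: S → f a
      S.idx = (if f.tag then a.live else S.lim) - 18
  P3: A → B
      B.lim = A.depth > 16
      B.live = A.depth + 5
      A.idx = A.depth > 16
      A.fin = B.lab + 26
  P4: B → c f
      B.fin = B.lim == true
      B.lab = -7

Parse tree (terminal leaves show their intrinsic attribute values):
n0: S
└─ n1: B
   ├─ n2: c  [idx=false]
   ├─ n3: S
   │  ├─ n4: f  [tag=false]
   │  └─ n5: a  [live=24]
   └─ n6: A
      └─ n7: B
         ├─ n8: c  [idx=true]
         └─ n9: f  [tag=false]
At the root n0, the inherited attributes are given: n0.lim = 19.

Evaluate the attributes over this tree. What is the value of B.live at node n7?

1. n0.lim = 19  [given at root]
2. n1.lim = true  [S.lim > 18]
3. n1.live = -2  [S.lim - 21]
4. n2.idx = false  [terminal]
5. n3.lim = 17  [17]
6. n4.tag = false  [terminal]
7. n5.live = 24  [terminal]
8. n3.idx = -1  [(if f.tag then a.live else S.lim) - 18]
9. n6.acc = "ux"  ["ux"]
10. n6.depth = 17  [S.idx + 18]
11. n7.lim = true  [A.depth > 16]
12. n7.live = 22  [A.depth + 5]
13. n8.idx = true  [terminal]
14. n9.tag = false  [terminal]
15. n7.fin = true  [B.lim == true]
16. n7.lab = -7  [-7]
17. n6.idx = true  [A.depth > 16]
18. n6.fin = 19  [B.lab + 26]
19. n1.fin = true  [A.idx == true]
20. n1.lab = 3  [S.idx * 2 + 5]
21. n0.idx = 21  [S.lim + 2]

22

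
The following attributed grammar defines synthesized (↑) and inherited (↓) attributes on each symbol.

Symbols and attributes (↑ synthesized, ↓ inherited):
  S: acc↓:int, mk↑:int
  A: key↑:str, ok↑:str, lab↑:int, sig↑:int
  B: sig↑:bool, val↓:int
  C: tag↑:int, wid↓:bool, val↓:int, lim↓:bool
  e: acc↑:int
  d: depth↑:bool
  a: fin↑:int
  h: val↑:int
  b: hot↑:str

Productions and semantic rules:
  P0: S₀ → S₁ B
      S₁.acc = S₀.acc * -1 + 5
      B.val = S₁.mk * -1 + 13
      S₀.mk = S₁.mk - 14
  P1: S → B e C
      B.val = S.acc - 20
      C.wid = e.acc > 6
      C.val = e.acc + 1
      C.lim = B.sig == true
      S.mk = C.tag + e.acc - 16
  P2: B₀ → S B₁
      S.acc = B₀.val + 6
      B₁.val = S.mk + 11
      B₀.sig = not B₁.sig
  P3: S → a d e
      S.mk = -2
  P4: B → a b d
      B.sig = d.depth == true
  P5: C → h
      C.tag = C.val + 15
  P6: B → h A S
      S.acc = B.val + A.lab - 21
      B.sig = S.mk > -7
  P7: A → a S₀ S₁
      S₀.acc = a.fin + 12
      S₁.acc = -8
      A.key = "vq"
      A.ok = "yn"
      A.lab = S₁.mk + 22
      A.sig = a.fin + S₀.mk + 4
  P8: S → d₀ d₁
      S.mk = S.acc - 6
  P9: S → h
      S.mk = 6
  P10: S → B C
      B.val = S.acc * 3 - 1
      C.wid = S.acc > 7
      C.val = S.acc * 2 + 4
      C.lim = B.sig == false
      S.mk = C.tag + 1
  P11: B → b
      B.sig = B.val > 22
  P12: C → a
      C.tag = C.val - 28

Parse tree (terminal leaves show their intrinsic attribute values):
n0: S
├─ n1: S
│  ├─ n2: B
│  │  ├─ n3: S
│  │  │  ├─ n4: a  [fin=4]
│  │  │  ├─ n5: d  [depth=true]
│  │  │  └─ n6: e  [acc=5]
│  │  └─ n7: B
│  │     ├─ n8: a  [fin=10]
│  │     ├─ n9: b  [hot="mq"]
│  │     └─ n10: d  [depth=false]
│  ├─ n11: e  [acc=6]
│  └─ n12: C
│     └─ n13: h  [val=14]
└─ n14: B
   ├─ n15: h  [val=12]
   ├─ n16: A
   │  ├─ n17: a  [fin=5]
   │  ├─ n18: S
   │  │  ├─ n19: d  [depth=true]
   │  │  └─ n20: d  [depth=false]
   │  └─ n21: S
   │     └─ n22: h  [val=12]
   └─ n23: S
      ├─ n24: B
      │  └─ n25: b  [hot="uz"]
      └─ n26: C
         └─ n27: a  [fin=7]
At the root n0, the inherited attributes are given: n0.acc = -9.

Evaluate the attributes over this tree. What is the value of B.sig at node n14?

1. n0.acc = -9  [given at root]
2. n1.acc = 14  [S₀.acc * -1 + 5]
3. n2.val = -6  [S.acc - 20]
4. n3.acc = 0  [B₀.val + 6]
5. n4.fin = 4  [terminal]
6. n5.depth = true  [terminal]
7. n6.acc = 5  [terminal]
8. n3.mk = -2  [-2]
9. n7.val = 9  [S.mk + 11]
10. n8.fin = 10  [terminal]
11. n9.hot = "mq"  [terminal]
12. n10.depth = false  [terminal]
13. n7.sig = false  [d.depth == true]
14. n2.sig = true  [not B₁.sig]
15. n11.acc = 6  [terminal]
16. n12.wid = false  [e.acc > 6]
17. n12.val = 7  [e.acc + 1]
18. n12.lim = true  [B.sig == true]
19. n13.val = 14  [terminal]
20. n12.tag = 22  [C.val + 15]
21. n1.mk = 12  [C.tag + e.acc - 16]
22. n14.val = 1  [S₁.mk * -1 + 13]
23. n15.val = 12  [terminal]
24. n17.fin = 5  [terminal]
25. n18.acc = 17  [a.fin + 12]
26. n19.depth = true  [terminal]
27. n20.depth = false  [terminal]
28. n18.mk = 11  [S.acc - 6]
29. n21.acc = -8  [-8]
30. n22.val = 12  [terminal]
31. n21.mk = 6  [6]
32. n16.key = "vq"  ["vq"]
33. n16.ok = "yn"  ["yn"]
34. n16.lab = 28  [S₁.mk + 22]
35. n16.sig = 20  [a.fin + S₀.mk + 4]
36. n23.acc = 8  [B.val + A.lab - 21]
37. n24.val = 23  [S.acc * 3 - 1]
38. n25.hot = "uz"  [terminal]
39. n24.sig = true  [B.val > 22]
40. n26.wid = true  [S.acc > 7]
41. n26.val = 20  [S.acc * 2 + 4]
42. n26.lim = false  [B.sig == false]
43. n27.fin = 7  [terminal]
44. n26.tag = -8  [C.val - 28]
45. n23.mk = -7  [C.tag + 1]
46. n14.sig = false  [S.mk > -7]
47. n0.mk = -2  [S₁.mk - 14]

false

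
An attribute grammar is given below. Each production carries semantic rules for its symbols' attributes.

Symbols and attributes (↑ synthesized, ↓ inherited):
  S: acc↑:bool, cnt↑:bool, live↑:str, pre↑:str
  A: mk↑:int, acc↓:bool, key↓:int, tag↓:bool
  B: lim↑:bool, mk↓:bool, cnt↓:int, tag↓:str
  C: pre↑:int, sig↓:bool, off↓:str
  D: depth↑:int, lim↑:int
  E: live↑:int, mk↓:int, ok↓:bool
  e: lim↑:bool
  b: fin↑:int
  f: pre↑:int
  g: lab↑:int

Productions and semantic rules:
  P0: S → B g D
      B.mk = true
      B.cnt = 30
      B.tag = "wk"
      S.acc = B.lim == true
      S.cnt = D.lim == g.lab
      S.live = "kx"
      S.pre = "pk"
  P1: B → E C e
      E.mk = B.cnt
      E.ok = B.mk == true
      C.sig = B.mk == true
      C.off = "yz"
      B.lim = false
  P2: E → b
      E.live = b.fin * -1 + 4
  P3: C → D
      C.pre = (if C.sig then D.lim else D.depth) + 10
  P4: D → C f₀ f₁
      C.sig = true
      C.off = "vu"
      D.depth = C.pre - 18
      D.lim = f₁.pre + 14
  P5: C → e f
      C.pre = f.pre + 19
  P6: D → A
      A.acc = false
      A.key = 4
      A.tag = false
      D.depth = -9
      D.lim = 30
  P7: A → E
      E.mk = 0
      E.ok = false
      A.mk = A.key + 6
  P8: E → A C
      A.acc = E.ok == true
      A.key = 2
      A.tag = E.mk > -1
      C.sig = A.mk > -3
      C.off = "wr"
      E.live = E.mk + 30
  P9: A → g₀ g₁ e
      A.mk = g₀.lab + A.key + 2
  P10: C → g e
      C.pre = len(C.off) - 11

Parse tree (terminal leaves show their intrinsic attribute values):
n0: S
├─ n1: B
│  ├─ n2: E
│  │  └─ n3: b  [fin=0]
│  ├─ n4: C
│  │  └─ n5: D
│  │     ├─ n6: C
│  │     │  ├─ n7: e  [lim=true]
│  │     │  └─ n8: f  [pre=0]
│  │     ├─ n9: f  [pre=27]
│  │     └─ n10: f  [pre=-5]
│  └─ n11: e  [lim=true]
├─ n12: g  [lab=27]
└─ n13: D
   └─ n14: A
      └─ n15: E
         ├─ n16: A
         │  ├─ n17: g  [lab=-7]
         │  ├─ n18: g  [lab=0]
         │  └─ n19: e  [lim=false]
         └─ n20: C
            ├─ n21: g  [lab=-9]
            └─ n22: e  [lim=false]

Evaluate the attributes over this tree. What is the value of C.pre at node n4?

19

1. n1.mk = true  [true]
2. n1.cnt = 30  [30]
3. n1.tag = "wk"  ["wk"]
4. n2.mk = 30  [B.cnt]
5. n2.ok = true  [B.mk == true]
6. n3.fin = 0  [terminal]
7. n2.live = 4  [b.fin * -1 + 4]
8. n4.sig = true  [B.mk == true]
9. n4.off = "yz"  ["yz"]
10. n6.sig = true  [true]
11. n6.off = "vu"  ["vu"]
12. n7.lim = true  [terminal]
13. n8.pre = 0  [terminal]
14. n6.pre = 19  [f.pre + 19]
15. n9.pre = 27  [terminal]
16. n10.pre = -5  [terminal]
17. n5.depth = 1  [C.pre - 18]
18. n5.lim = 9  [f₁.pre + 14]
19. n4.pre = 19  [(if C.sig then D.lim else D.depth) + 10]
20. n11.lim = true  [terminal]
21. n1.lim = false  [false]
22. n12.lab = 27  [terminal]
23. n14.acc = false  [false]
24. n14.key = 4  [4]
25. n14.tag = false  [false]
26. n15.mk = 0  [0]
27. n15.ok = false  [false]
28. n16.acc = false  [E.ok == true]
29. n16.key = 2  [2]
30. n16.tag = true  [E.mk > -1]
31. n17.lab = -7  [terminal]
32. n18.lab = 0  [terminal]
33. n19.lim = false  [terminal]
34. n16.mk = -3  [g₀.lab + A.key + 2]
35. n20.sig = false  [A.mk > -3]
36. n20.off = "wr"  ["wr"]
37. n21.lab = -9  [terminal]
38. n22.lim = false  [terminal]
39. n20.pre = -9  [len(C.off) - 11]
40. n15.live = 30  [E.mk + 30]
41. n14.mk = 10  [A.key + 6]
42. n13.depth = -9  [-9]
43. n13.lim = 30  [30]
44. n0.acc = false  [B.lim == true]
45. n0.cnt = false  [D.lim == g.lab]
46. n0.live = "kx"  ["kx"]
47. n0.pre = "pk"  ["pk"]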